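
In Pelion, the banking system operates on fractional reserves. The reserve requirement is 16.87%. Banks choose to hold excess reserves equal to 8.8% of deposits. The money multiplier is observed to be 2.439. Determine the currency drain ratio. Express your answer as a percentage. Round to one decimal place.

26.0%

Using m = 2.439. From m = (1 + c)/(c + rr + e), rearranging gives 1 + c = m·(c + rr + e), so c·(1 − m) = m·(rr + e) − 1.
Hence c = [m·(rr + e) − 1]/(1 − m) = [2.439 × (0.1687 + 0.088) − 1] / (1 − 2.439) ≈ 0.259839.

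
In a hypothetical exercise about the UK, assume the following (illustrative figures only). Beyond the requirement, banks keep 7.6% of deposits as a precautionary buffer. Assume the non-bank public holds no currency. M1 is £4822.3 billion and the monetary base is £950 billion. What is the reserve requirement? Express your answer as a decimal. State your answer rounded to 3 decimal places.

0.121

Using m = M/MB = 4822.3/950 ≈ 5.076105. Since m = (1 + c)/(c + rr + e), the denominator satisfies c + rr + e = (1 + c)/m = (1 + 0) / 5.076105 ≈ 0.197001.
With c = 0 and e = 0.076, the reserve requirement is 0.197001 − 0 − 0.076 = 0.121001.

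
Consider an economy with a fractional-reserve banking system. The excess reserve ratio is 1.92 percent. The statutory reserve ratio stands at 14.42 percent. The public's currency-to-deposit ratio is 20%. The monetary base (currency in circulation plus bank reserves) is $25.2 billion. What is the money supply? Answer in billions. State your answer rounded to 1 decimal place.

The money multiplier is m = (1 + c) / (rr + e + c) = (1 + 0.2) / (0.1442 + 0.0192 + 0.2) ≈ 3.3021.
So M = m × MB = 3.3021 × 25.2 ≈ 83.2129 billion.

$83.2 billion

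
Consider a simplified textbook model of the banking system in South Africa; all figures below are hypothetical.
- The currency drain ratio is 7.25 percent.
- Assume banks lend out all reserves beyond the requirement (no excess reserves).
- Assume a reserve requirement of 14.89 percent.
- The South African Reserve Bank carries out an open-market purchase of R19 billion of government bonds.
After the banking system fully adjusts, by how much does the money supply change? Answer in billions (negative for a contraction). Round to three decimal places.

R92.039 billion

The money multiplier is m = (1 + c) / (rr + c) = (1 + 0.0725) / (0.1489 + 0.0725) ≈ 4.844173.
The purchase adds 19 billion of base, so ΔM = m × ΔMB = 4.844173 × (+19) ≈ 92.0393 billion.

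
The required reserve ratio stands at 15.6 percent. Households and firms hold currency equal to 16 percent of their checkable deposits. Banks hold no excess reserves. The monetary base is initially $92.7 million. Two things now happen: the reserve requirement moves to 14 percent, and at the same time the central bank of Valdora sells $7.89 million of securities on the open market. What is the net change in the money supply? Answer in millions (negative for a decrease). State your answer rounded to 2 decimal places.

Before: m₁ = (1 + 0.16) / (0.156 + 0.16) ≈ 3.67089, MB₁ = 92.7, so M₁ = 3.67089 × 92.7 ≈ 340.2915 million.
After: m₂ = (1 + 0.16) / (0.14 + 0.16) ≈ 3.86667, MB₂ = 92.7 − 7.89 = 84.81, so M₂ = 3.86667 × 84.81 ≈ 327.9323 million.
ΔM = M₂ − M₁ = 327.9323 − 340.2915 = -12.3592 million.

-12.36 million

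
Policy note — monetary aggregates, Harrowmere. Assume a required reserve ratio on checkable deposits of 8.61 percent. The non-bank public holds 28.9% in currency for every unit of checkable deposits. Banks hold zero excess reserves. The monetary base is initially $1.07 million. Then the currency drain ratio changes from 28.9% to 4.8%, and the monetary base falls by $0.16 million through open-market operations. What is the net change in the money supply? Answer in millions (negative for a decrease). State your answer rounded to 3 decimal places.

$3.435 million

Before: m₁ = (1 + 0.289) / (0.0861 + 0.289) ≈ 3.43642, MB₁ = 1.07, so M₁ = 3.43642 × 1.07 ≈ 3.677 million.
After: m₂ = (1 + 0.048) / (0.0861 + 0.048) ≈ 7.81506, MB₂ = 1.07 − 0.16 = 0.91, so M₂ = 7.81506 × 0.91 ≈ 7.1117 million.
ΔM = M₂ − M₁ = 7.1117 − 3.677 = 3.4347 million.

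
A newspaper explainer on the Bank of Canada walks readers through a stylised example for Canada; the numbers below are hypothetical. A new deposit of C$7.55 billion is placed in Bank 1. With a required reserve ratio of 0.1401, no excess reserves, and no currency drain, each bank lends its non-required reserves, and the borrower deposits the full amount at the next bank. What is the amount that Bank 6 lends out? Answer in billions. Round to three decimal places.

C$3.052 billion

Each bank lends a fraction (1 − rr) = 0.8599 of the deposit it receives, so Bank 6 receives 7.55·0.8599^5 and lends 7.55·0.8599^6 ≈ 3.0524 billion.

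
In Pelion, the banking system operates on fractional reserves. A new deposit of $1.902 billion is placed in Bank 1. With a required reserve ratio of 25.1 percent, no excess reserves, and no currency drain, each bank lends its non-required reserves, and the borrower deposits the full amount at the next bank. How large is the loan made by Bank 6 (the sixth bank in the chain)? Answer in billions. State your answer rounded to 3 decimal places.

$0.336 billion

Each bank lends a fraction (1 − rr) = 0.7490 of the deposit it receives, so Bank 6 receives 1.902·0.7490^5 and lends 1.902·0.7490^6 ≈ 0.3358 billion.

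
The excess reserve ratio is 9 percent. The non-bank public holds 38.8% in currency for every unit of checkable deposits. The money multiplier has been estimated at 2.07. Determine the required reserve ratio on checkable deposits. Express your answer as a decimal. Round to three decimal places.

Using m = 2.07. Since m = (1 + c)/(c + rr + e), the denominator satisfies c + rr + e = (1 + c)/m = (1 + 0.388) / 2.07 ≈ 0.670531.
With c = 0.388 and e = 0.09, the required reserve ratio on checkable deposits is 0.670531 − 0.388 − 0.09 = 0.192531.

0.193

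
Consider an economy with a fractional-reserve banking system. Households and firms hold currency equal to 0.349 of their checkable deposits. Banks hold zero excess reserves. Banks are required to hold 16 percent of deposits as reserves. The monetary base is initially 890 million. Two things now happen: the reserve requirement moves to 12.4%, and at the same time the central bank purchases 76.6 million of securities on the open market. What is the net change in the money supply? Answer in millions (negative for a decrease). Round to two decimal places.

397.99 million

Before: m₁ = (1 + 0.349) / (0.16 + 0.349) ≈ 2.650295, MB₁ = 890, so M₁ = 2.650295 × 890 ≈ 2358.7625 million.
After: m₂ = (1 + 0.349) / (0.124 + 0.349) ≈ 2.852008, MB₂ = 890 + 76.6 = 966.6, so M₂ = 2.852008 × 966.6 ≈ 2756.7509 million.
ΔM = M₂ − M₁ = 2756.7509 − 2358.7625 = 397.9884 million.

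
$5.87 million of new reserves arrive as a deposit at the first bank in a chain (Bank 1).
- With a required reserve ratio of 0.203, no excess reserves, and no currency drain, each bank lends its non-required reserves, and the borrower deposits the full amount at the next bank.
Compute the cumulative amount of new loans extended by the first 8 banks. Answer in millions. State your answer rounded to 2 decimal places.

$19.29 million

Bank i lends (1 − rr)^i of the original deposit: Bank 1 lends 5.87·0.7970 ≈ 4.6784, Bank 2 lends 5.87·0.7970² ≈ 3.7287, and so on.
Summing a geometric series: total = 5.87·[0.7970·(1 − 0.7970^8) / (1 − 0.7970)] ≈ 19.2942 million.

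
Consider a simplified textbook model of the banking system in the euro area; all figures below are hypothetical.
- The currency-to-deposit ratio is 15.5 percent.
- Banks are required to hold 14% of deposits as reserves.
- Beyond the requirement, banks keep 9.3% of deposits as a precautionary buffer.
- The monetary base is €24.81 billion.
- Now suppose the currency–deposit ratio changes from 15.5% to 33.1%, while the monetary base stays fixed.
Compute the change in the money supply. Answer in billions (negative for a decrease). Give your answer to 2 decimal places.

-15.30 billion

Initially m₁ = (1 + 0.155) / (0.14 + 0.093 + 0.155) ≈ 2.97680, so M₁ = 2.97680 × 24.81 ≈ 73.8544 billion.
After the change m₂ = (1 + 0.331) / (0.14 + 0.093 + 0.331) ≈ 2.35993, so M₂ = 2.35993 × 24.81 ≈ 58.5499 billion.
ΔM = M₂ − M₁ = 58.5499 − 73.8544 = -15.3045 billion.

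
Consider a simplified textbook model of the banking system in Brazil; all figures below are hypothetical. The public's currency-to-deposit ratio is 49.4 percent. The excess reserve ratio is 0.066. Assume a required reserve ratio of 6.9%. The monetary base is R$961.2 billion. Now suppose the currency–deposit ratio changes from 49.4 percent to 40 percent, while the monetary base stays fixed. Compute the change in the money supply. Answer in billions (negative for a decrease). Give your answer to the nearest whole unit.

Initially m₁ = (1 + 0.494) / (0.069 + 0.066 + 0.494) ≈ 2.3752, so M₁ = 2.3752 × 961.2 ≈ 2283.0422 billion.
After the change m₂ = (1 + 0.4) / (0.069 + 0.066 + 0.4) ≈ 2.6168, so M₂ = 2.6168 × 961.2 ≈ 2515.2682 billion.
ΔM = M₂ − M₁ = 2515.2682 − 2283.0422 = 232.226 billion.

R$232 billion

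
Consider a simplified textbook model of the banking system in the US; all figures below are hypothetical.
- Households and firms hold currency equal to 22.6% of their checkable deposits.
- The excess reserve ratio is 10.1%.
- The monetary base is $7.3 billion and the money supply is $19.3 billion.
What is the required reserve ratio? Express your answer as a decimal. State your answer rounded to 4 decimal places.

Using m = M/MB = 19.3/7.3 ≈ 2.643836. Since m = (1 + c)/(c + rr + e), the denominator satisfies c + rr + e = (1 + c)/m = (1 + 0.226) / 2.643836 ≈ 0.463720.
With c = 0.226 and e = 0.101, the required reserve ratio is 0.463720 − 0.226 − 0.101 = 0.13672.

0.1367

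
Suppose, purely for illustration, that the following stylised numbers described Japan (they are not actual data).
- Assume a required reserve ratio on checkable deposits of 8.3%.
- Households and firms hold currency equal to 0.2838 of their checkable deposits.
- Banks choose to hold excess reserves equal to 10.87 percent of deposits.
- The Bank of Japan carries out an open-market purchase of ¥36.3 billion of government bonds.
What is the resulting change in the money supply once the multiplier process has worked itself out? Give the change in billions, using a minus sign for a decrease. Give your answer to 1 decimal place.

The money multiplier is m = (1 + c) / (rr + e + c) = (1 + 0.2838) / (0.083 + 0.1087 + 0.2838) ≈ 2.6999.
The purchase adds 36.3 billion of base, so ΔM = m × ΔMB = 2.6999 × (+36.3) ≈ 98.0064 billion.

¥98.0 billion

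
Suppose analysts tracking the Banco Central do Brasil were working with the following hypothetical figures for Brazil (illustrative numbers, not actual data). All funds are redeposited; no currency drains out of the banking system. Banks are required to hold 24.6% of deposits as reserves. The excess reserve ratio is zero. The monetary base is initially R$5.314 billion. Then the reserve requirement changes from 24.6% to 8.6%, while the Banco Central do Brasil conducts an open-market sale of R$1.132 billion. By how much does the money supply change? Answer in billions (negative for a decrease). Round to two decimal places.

R$27.03 billion

Before: m₁ = 1 / (0.246) ≈ 4.0650, MB₁ = 5.314, so M₁ = 4.0650 × 5.314 ≈ 21.6014 billion.
After: m₂ = 1 / (0.086) ≈ 11.6279, MB₂ = 5.314 − 1.132 = 4.182, so M₂ = 11.6279 × 4.182 ≈ 48.6279 billion.
ΔM = M₂ − M₁ = 48.6279 − 21.6014 = 27.0265 billion.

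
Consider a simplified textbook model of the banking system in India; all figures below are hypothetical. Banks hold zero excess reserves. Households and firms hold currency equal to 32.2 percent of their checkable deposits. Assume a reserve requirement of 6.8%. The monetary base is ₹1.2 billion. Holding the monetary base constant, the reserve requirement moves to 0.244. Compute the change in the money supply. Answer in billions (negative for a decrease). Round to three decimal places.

-1.265 billion

Initially m₁ = (1 + 0.322) / (0.068 + 0.322) ≈ 3.38974, so M₁ = 3.38974 × 1.2 ≈ 4.0677 billion.
After the change m₂ = (1 + 0.322) / (0.244 + 0.322) ≈ 2.33569, so M₂ = 2.33569 × 1.2 ≈ 2.8028 billion.
ΔM = M₂ − M₁ = 2.8028 − 4.0677 = -1.2649 billion.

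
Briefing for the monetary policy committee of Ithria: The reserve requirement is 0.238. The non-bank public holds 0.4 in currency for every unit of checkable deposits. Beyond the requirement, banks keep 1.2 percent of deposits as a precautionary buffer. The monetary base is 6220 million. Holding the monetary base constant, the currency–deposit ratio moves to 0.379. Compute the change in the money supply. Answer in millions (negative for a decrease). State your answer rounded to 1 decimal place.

Initially m₁ = (1 + 0.4) / (0.238 + 0.012 + 0.4) ≈ 2.153846, so M₁ = 2.153846 × 6220 ≈ 13396.9221 million.
After the change m₂ = (1 + 0.379) / (0.238 + 0.012 + 0.379) ≈ 2.192369, so M₂ = 2.192369 × 6220 ≈ 13636.5352 million.
ΔM = M₂ − M₁ = 13636.5352 − 13396.9221 = 239.6131 million.

239.6 million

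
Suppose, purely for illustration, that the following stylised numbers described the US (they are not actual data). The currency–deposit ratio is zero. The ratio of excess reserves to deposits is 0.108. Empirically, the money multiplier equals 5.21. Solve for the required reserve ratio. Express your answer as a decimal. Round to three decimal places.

0.084

Using m = 5.21. Since m = (1 + c)/(c + rr + e), the denominator satisfies c + rr + e = (1 + c)/m = (1 + 0) / 5.21 ≈ 0.191939.
With c = 0 and e = 0.108, the required reserve ratio is 0.191939 − 0 − 0.108 = 0.083939.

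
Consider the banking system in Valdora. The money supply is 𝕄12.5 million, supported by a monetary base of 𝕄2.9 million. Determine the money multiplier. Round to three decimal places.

4.310

The money multiplier is m = M / MB = 12.5 / 2.9 ≈ 4.31034.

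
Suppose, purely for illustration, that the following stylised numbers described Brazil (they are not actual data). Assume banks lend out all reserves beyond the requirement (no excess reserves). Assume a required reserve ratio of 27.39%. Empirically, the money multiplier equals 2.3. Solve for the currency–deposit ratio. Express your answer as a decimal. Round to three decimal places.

Using m = 2.3. From m = (1 + c)/(c + rr + e), rearranging gives 1 + c = m·(c + rr + e), so c·(1 − m) = m·(rr + e) − 1.
Hence c = [m·(rr + e) − 1]/(1 − m) = [2.3 × (0.2739 + 0) − 1] / (1 − 2.3) ≈ 0.284638.

0.285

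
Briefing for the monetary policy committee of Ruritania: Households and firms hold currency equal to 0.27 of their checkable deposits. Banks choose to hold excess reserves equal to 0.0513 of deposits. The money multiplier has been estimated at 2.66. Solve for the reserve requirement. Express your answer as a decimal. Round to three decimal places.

Using m = 2.66. Since m = (1 + c)/(c + rr + e), the denominator satisfies c + rr + e = (1 + c)/m = (1 + 0.27) / 2.66 ≈ 0.477444.
With c = 0.27 and e = 0.0513, the reserve requirement is 0.477444 − 0.27 − 0.0513 = 0.156144.

0.156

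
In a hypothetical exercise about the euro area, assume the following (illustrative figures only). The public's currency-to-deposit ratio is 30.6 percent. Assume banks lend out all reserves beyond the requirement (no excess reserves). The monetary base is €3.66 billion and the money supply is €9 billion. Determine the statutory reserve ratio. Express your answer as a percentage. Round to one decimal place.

Using m = M/MB = 9/3.66 ≈ 2.459016. Since m = (1 + c)/(c + rr + e), the denominator satisfies c + rr + e = (1 + c)/m = (1 + 0.306) / 2.459016 ≈ 0.531107.
With c = 0.306 and e = 0, the statutory reserve ratio is 0.531107 − 0.306 − 0 = 0.225107.

22.5%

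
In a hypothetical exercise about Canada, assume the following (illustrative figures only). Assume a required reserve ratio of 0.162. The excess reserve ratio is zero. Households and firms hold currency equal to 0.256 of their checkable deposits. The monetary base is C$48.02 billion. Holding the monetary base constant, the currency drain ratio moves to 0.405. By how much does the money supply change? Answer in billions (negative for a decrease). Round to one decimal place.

Initially m₁ = (1 + 0.256) / (0.162 + 0.256) ≈ 3.0048, so M₁ = 3.0048 × 48.02 ≈ 144.2905 billion.
After the change m₂ = (1 + 0.405) / (0.162 + 0.405) ≈ 2.4780, so M₂ = 2.4780 × 48.02 ≈ 118.9936 billion.
ΔM = M₂ − M₁ = 118.9936 − 144.2905 = -25.2969 billion.

-25.3 billion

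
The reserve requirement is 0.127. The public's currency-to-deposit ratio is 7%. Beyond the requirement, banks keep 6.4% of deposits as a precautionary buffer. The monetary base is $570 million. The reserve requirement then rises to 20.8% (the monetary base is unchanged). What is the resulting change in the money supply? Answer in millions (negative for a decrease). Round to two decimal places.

Initially m₁ = (1 + 0.07) / (0.127 + 0.064 + 0.07) ≈ 4.099617, so M₁ = 4.099617 × 570 ≈ 2336.7817 million.
After the change m₂ = (1 + 0.07) / (0.208 + 0.064 + 0.07) ≈ 3.128655, so M₂ = 3.128655 × 570 ≈ 1783.3334 million.
ΔM = M₂ − M₁ = 1783.3334 − 2336.7817 = -553.4483 million.

-553.45 million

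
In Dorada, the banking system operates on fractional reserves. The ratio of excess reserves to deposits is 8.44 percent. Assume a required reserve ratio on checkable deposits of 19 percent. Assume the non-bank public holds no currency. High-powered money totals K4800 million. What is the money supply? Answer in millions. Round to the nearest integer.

The money multiplier is m = 1 / (rr + e) = 1 / (0.19 + 0.0844) ≈ 3.64431.
So M = m × MB = 3.64431 × 4800 = 17492.688 million.

K17493 million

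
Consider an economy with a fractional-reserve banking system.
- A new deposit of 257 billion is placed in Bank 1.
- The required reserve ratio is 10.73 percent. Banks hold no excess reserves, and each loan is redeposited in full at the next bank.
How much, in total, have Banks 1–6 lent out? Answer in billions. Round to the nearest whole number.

1056 billion

Bank i lends (1 − rr)^i of the original deposit: Bank 1 lends 257·0.8927 = 229.4239, Bank 2 lends 257·0.8927² ≈ 204.8067, and so on.
Summing a geometric series: total = 257·[0.8927·(1 − 0.8927^6) / (1 − 0.8927)] ≈ 1056.0419 billion.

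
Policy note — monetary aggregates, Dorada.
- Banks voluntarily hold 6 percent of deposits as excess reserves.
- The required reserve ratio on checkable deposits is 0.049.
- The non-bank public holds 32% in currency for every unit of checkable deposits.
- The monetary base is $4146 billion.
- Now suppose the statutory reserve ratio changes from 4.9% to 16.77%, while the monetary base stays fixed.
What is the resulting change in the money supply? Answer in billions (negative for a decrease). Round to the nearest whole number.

-2765 billion

Initially m₁ = (1 + 0.32) / (0.049 + 0.06 + 0.32) ≈ 3.07692, so M₁ = 3.07692 × 4146 ≈ 12756.9103 billion.
After the change m₂ = (1 + 0.32) / (0.1677 + 0.06 + 0.32) ≈ 2.41008, so M₂ = 2.41008 × 4146 ≈ 9992.1917 billion.
ΔM = M₂ − M₁ = 9992.1917 − 12756.9103 = -2764.7186 billion.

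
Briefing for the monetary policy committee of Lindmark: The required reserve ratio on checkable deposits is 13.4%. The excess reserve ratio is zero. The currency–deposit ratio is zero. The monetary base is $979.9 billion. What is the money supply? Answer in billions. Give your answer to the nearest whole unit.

With no currency drain or excess reserves, the money multiplier is m = 1/rr = 1/0.134 ≈ 7.4627.
Money supply M = m × MB = 7.4627 × 979.9 ≈ 7312.6997 billion.

$7313 billion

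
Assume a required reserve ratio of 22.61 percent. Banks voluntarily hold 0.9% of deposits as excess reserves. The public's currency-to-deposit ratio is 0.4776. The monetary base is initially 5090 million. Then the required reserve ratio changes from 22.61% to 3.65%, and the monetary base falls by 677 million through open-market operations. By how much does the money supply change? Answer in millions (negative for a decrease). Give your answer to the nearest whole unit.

Before: m₁ = (1 + 0.4776) / (0.2261 + 0.009 + 0.4776) ≈ 2.07324, MB₁ = 5090, so M₁ = 2.07324 × 5090 = 10552.7916 million.
After: m₂ = (1 + 0.4776) / (0.0365 + 0.009 + 0.4776) ≈ 2.82470, MB₂ = 5090 − 677 = 4413, so M₂ = 2.82470 × 4413 = 12465.4011 million.
ΔM = M₂ − M₁ = 12465.4011 − 10552.7916 = 1912.6095 million.

1913 million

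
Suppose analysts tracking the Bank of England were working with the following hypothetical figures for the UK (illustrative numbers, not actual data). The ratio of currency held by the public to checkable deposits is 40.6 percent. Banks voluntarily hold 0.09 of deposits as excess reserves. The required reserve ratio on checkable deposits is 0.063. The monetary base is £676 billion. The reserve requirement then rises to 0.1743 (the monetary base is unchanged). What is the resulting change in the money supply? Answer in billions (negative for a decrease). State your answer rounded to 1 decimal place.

-282.3 billion

Initially m₁ = (1 + 0.406) / (0.063 + 0.09 + 0.406) ≈ 2.51521, so M₁ = 2.51521 × 676 ≈ 1700.282 billion.
After the change m₂ = (1 + 0.406) / (0.1743 + 0.09 + 0.406) ≈ 2.09757, so M₂ = 2.09757 × 676 ≈ 1417.9573 billion.
ΔM = M₂ − M₁ = 1417.9573 − 1700.282 = -282.3247 billion.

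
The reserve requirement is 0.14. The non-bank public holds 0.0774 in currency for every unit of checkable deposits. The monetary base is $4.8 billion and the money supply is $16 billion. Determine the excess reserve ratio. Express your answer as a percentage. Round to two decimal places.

10.58%

Using m = M/MB = 16/4.8 ≈ 3.333333. Since m = (1 + c)/(c + rr + e), the denominator satisfies c + rr + e = (1 + c)/m = (1 + 0.0774) / 3.333333 ≈ 0.323220.
With c = 0.0774 and rr = 0.14, the excess reserve ratio is 0.323220 − 0.0774 − 0.14 = 0.10582.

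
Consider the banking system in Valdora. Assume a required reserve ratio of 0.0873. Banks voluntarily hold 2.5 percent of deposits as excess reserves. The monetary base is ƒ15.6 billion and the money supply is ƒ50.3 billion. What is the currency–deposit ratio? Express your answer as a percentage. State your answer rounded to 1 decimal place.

28.7%

Using m = M/MB = 50.3/15.6 ≈ 3.224359. From m = (1 + c)/(c + rr + e), rearranging gives 1 + c = m·(c + rr + e), so c·(1 − m) = m·(rr + e) − 1.
Hence c = [m·(rr + e) − 1]/(1 − m) = [3.224359 × (0.0873 + 0.025) − 1] / (1 − 3.224359) ≈ 0.286781.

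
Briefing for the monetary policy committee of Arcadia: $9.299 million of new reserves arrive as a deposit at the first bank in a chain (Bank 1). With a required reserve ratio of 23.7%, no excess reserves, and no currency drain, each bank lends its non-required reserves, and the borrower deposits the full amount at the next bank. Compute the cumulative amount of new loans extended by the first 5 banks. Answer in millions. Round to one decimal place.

Bank i lends (1 − rr)^i of the original deposit: Bank 1 lends 9.299·0.7630 ≈ 7.0951, Bank 2 lends 9.299·0.7630² ≈ 5.4136, and so on.
Summing a geometric series: total = 9.299·[0.7630·(1 − 0.7630^5) / (1 − 0.7630)] ≈ 22.1956 million.

$22.2 million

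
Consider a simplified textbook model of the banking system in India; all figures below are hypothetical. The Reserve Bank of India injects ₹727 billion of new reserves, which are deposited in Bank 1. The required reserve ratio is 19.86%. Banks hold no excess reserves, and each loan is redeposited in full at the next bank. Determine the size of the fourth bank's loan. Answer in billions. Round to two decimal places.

Each bank lends a fraction (1 − rr) = 0.8014 of the deposit it receives, so Bank 4 receives 727·0.8014^3 and lends 727·0.8014^4 ≈ 299.8691 billion.

₹299.87 billion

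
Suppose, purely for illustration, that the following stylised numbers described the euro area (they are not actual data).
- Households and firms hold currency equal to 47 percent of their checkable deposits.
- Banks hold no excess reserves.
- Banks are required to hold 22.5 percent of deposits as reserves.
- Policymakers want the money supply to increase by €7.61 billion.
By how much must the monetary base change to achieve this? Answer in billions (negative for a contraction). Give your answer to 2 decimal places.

€3.60 billion

The money multiplier is m = (1 + c) / (rr + c) = (1 + 0.47) / (0.225 + 0.47) ≈ 2.1151.
ΔMB = ΔM / m = (+7.61) / 2.1151 ≈ 3.5979 billion.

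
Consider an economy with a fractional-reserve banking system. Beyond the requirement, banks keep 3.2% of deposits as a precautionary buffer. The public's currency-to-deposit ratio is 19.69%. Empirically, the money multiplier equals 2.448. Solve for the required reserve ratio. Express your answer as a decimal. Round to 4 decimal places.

Using m = 2.448. Since m = (1 + c)/(c + rr + e), the denominator satisfies c + rr + e = (1 + c)/m = (1 + 0.1969) / 2.448 ≈ 0.488930.
With c = 0.1969 and e = 0.032, the required reserve ratio is 0.488930 − 0.1969 − 0.032 = 0.26003.

0.2600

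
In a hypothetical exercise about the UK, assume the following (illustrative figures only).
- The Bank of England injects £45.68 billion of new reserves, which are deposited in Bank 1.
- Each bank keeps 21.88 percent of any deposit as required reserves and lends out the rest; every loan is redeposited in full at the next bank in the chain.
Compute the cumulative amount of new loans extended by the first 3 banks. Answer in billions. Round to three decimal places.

Bank i lends (1 − rr)^i of the original deposit: Bank 1 lends 45.68·0.7812 ≈ 35.6852, Bank 2 lends 45.68·0.7812² ≈ 27.8773, and so on.
Summing a geometric series: total = 45.68·[0.7812·(1 − 0.7812^3) / (1 − 0.7812)] ≈ 85.3402 billion.

£85.340 billion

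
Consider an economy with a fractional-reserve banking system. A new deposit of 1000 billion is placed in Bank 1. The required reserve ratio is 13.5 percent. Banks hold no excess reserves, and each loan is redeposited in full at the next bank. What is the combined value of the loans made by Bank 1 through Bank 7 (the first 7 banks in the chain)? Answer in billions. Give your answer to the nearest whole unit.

4086 billion

Bank i lends (1 − rr)^i of the original deposit: Bank 1 lends 1000·0.8650 = 865.0000, Bank 2 lends 1000·0.8650² = 748.2250, and so on.
Summing a geometric series: total = 1000·[0.8650·(1 − 0.8650^7) / (1 − 0.8650)] ≈ 4085.7663 billion.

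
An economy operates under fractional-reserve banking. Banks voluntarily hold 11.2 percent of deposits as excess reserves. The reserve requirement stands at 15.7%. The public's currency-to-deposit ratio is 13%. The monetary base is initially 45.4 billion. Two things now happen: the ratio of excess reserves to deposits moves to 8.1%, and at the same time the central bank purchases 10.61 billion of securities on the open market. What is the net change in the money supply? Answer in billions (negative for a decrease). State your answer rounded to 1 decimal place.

43.4 billion

Before: m₁ = (1 + 0.13) / (0.157 + 0.112 + 0.13) ≈ 2.8321, MB₁ = 45.4, so M₁ = 2.8321 × 45.4 ≈ 128.5773 billion.
After: m₂ = (1 + 0.13) / (0.157 + 0.081 + 0.13) ≈ 3.0707, MB₂ = 45.4 + 10.61 = 56.01, so M₂ = 3.0707 × 56.01 ≈ 171.9899 billion.
ΔM = M₂ − M₁ = 171.9899 − 128.5773 = 43.4126 billion.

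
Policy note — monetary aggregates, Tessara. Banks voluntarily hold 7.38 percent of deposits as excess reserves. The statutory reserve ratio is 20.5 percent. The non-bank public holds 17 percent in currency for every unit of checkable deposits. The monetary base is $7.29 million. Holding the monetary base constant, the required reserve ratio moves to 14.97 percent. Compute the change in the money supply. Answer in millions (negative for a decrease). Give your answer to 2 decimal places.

$2.67 million

Initially m₁ = (1 + 0.17) / (0.205 + 0.0738 + 0.17) ≈ 2.6070, so M₁ = 2.6070 × 7.29 ≈ 19.005 million.
After the change m₂ = (1 + 0.17) / (0.1497 + 0.0738 + 0.17) ≈ 2.9733, so M₂ = 2.9733 × 7.29 ≈ 21.6754 million.
ΔM = M₂ − M₁ = 21.6754 − 19.005 = 2.6704 million.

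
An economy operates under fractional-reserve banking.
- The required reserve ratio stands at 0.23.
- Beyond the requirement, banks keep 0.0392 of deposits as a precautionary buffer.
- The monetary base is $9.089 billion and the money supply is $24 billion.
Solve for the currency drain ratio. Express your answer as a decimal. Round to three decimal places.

Using m = M/MB = 24/9.089 ≈ 2.640555. From m = (1 + c)/(c + rr + e), rearranging gives 1 + c = m·(c + rr + e), so c·(1 − m) = m·(rr + e) − 1.
Hence c = [m·(rr + e) − 1]/(1 − m) = [2.640555 × (0.23 + 0.0392) − 1] / (1 − 2.640555) ≈ 0.176259.

0.176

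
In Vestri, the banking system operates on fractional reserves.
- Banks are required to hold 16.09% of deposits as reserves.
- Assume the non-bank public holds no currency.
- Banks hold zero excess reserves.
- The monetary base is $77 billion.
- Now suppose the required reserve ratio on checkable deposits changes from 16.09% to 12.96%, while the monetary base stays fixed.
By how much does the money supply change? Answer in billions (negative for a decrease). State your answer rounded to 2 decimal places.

Initially m₁ = 1 / (0.1609) ≈ 6.21504, so M₁ = 6.21504 × 77 ≈ 478.5581 billion.
After the change m₂ = 1 / (0.1296) ≈ 7.71605, so M₂ = 7.71605 × 77 ≈ 594.1359 billion.
ΔM = M₂ − M₁ = 594.1359 − 478.5581 = 115.5778 billion.

$115.58 billion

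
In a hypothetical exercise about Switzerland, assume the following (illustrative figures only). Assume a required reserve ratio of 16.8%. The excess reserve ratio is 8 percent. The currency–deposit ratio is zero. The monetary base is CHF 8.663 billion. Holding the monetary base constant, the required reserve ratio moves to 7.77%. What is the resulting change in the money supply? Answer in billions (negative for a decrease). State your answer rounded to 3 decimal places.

Initially m₁ = 1 / (0.168 + 0.08) ≈ 4.03226, so M₁ = 4.03226 × 8.663 ≈ 34.9315 billion.
After the change m₂ = 1 / (0.0777 + 0.08) ≈ 6.34115, so M₂ = 6.34115 × 8.663 ≈ 54.9334 billion.
ΔM = M₂ − M₁ = 54.9334 − 34.9315 = 20.0019 billion.

CHF 20.002 billion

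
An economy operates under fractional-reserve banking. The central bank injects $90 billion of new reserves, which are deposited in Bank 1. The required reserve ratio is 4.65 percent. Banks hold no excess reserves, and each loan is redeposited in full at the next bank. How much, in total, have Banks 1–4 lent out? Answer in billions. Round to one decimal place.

Bank i lends (1 − rr)^i of the original deposit: Bank 1 lends 90·0.9535 = 85.8150, Bank 2 lends 90·0.9535² ≈ 81.8246, and so on.
Summing a geometric series: total = 90·[0.9535·(1 − 0.9535^4) / (1 − 0.9535)] ≈ 320.0512 billion.

$320.1 billion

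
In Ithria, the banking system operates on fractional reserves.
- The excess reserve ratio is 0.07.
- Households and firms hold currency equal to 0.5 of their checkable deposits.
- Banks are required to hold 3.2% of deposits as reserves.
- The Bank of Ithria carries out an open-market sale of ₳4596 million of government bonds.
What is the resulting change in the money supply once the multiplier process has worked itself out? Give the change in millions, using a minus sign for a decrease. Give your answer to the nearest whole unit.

-11452 million

The money multiplier is m = (1 + c) / (rr + e + c) = (1 + 0.5) / (0.032 + 0.07 + 0.5) ≈ 2.49169.
The sale removes 4596 million of base, so ΔM = m × ΔMB = 2.49169 × (−4596) ≈ -11451.8072 million.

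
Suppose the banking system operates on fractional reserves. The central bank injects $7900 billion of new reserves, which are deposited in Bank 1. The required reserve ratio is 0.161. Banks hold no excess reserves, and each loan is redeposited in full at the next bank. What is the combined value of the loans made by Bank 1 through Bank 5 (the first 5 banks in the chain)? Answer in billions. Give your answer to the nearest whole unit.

Bank i lends (1 − rr)^i of the original deposit: Bank 1 lends 7900·0.8390 = 6628.1000, Bank 2 lends 7900·0.8390² = 5560.9759, and so on.
Summing a geometric series: total = 7900·[0.8390·(1 − 0.8390^5) / (1 − 0.8390)] ≈ 24053.4776 billion.

$24053 billion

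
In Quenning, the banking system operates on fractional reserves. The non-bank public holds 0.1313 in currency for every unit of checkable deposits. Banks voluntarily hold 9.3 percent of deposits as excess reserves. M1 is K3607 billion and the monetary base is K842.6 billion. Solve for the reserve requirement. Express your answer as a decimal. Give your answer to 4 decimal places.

0.0400

Using m = M/MB = 3607/842.6 ≈ 4.280798. Since m = (1 + c)/(c + rr + e), the denominator satisfies c + rr + e = (1 + c)/m = (1 + 0.1313) / 4.280798 ≈ 0.264273.
With c = 0.1313 and e = 0.093, the reserve requirement is 0.264273 − 0.1313 − 0.093 = 0.039973.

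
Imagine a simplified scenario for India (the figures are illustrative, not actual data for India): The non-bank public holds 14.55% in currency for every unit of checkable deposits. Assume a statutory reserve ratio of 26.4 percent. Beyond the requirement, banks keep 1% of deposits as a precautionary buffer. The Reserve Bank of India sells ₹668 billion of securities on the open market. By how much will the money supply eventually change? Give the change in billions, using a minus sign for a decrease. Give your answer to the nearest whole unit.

The money multiplier is m = (1 + c) / (rr + e + c) = (1 + 0.1455) / (0.264 + 0.01 + 0.1455) ≈ 2.7306.
The sale removes 668 billion of base, so ΔM = m × ΔMB = 2.7306 × (−668) = -1824.0408 billion.

-1824 billion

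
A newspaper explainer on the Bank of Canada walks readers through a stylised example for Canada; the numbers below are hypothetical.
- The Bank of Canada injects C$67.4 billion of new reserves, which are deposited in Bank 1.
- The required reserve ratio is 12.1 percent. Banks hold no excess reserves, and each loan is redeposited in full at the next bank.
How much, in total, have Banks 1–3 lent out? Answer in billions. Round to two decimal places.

Bank i lends (1 − rr)^i of the original deposit: Bank 1 lends 67.4·0.8790 = 59.2446, Bank 2 lends 67.4·0.8790² ≈ 52.0760, and so on.
Summing a geometric series: total = 67.4·[0.8790·(1 − 0.8790^3) / (1 − 0.8790)] ≈ 157.0954 billion.

C$157.10 billion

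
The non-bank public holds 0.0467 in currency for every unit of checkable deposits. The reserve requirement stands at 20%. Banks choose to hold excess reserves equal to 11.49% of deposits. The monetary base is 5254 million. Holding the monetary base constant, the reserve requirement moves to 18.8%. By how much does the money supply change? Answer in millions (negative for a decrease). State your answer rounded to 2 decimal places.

522.03 million

Initially m₁ = (1 + 0.0467) / (0.2 + 0.1149 + 0.0467) ≈ 2.8946350, so M₁ = 2.8946350 × 5254 ≈ 15208.4123 million.
After the change m₂ = (1 + 0.0467) / (0.188 + 0.1149 + 0.0467) ≈ 2.9939931, so M₂ = 2.9939931 × 5254 ≈ 15730.4397 million.
ΔM = M₂ − M₁ = 15730.4397 − 15208.4123 = 522.0274 million.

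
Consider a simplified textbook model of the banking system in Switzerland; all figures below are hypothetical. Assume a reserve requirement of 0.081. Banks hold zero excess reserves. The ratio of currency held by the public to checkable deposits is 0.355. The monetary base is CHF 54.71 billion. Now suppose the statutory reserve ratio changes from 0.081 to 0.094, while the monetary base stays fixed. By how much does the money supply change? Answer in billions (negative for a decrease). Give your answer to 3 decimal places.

-4.923 billion

Initially m₁ = (1 + 0.355) / (0.081 + 0.355) ≈ 3.107798, so M₁ = 3.107798 × 54.71 ≈ 170.0276 billion.
After the change m₂ = (1 + 0.355) / (0.094 + 0.355) ≈ 3.017817, so M₂ = 3.017817 × 54.71 ≈ 165.1048 billion.
ΔM = M₂ − M₁ = 165.1048 − 170.0276 = -4.9228 billion.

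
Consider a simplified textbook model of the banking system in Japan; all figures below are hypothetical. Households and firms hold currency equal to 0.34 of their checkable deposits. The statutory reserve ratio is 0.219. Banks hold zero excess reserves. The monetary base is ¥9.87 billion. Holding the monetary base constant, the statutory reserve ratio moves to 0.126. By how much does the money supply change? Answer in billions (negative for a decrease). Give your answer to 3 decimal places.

Initially m₁ = (1 + 0.34) / (0.219 + 0.34) ≈ 2.39714, so M₁ = 2.39714 × 9.87 ≈ 23.6598 billion.
After the change m₂ = (1 + 0.34) / (0.126 + 0.34) ≈ 2.87554, so M₂ = 2.87554 × 9.87 ≈ 28.3816 billion.
ΔM = M₂ − M₁ = 28.3816 − 23.6598 = 4.7218 billion.

¥4.722 billion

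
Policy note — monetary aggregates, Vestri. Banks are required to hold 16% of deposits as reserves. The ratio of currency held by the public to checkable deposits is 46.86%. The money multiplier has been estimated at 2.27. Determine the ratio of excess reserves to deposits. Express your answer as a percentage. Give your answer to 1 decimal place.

Using m = 2.27. Since m = (1 + c)/(c + rr + e), the denominator satisfies c + rr + e = (1 + c)/m = (1 + 0.4686) / 2.27 ≈ 0.646960.
With c = 0.4686 and rr = 0.16, the ratio of excess reserves to deposits is 0.646960 − 0.4686 − 0.16 = 0.01836.

1.8%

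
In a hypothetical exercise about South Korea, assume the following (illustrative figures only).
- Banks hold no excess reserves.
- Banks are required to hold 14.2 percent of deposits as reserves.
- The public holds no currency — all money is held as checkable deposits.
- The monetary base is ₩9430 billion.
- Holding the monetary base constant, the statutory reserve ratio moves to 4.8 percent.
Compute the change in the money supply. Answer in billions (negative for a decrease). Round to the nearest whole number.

Initially m₁ = 1 / (0.142) ≈ 7.04225, so M₁ = 7.04225 × 9430 = 66408.4175 billion.
After the change m₂ = 1 / (0.048) ≈ 20.83333, so M₂ = 20.83333 × 9430 = 196458.3019 billion.
ΔM = M₂ − M₁ = 196458.3019 − 66408.4175 = 130049.8844 billion.

₩130050 billion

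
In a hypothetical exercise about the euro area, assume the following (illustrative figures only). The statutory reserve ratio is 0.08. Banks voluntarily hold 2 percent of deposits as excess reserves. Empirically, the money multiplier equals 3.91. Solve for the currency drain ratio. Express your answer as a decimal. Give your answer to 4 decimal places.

Using m = 3.91. From m = (1 + c)/(c + rr + e), rearranging gives 1 + c = m·(c + rr + e), so c·(1 − m) = m·(rr + e) − 1.
Hence c = [m·(rr + e) − 1]/(1 − m) = [3.91 × (0.08 + 0.02) − 1] / (1 − 3.91) ≈ 0.209278.

0.2093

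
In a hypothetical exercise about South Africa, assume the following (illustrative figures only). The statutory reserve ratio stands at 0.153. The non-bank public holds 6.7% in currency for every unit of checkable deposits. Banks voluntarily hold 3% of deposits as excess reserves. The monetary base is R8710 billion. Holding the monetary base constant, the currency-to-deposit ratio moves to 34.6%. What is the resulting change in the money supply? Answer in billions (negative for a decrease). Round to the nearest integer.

Initially m₁ = (1 + 0.067) / (0.153 + 0.03 + 0.067) = 4.26800, so M₁ = 4.26800 × 8710 = 37174.28 billion.
After the change m₂ = (1 + 0.346) / (0.153 + 0.03 + 0.346) ≈ 2.54442, so M₂ = 2.54442 × 8710 = 22161.8982 billion.
ΔM = M₂ − M₁ = 22161.8982 − 37174.28 = -15012.3818 billion.

-15012 billion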